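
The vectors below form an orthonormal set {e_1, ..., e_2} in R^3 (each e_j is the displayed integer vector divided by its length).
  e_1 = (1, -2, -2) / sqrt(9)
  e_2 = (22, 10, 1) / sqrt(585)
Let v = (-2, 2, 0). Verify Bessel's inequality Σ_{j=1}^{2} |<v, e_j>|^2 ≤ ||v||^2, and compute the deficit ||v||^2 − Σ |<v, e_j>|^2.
Σ |<v, e_j>|^2 = 324/65; ||v||^2 = 8; deficit = 196/65

Write each e_j = u_j / sqrt(<u_j, u_j>) where u_j is the displayed integer vector. Then <v, e_j> = <v, u_j> / sqrt(<u_j, u_j>), so |<v, e_j>|^2 = <v, u_j>^2 / <u_j, u_j>.
Coefficients: <v, e_1> = -6/sqrt(9), <v, e_2> = -24/sqrt(585).
Square and sum: Σ |<v, e_j>|^2 = 324/65.
Compute ||v||^2 = v·v = 8.
Deficit = 8 − 324/65 = 196/65 ≥ 0, confirming Bessel's inequality. (The deficit equals ||v − Σ <v,e_j> e_j||^2, the squared distance from v to span{e_j}.)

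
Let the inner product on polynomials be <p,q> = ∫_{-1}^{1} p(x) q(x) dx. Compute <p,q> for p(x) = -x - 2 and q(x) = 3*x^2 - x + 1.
<p,q> = -22/3

Expand the product: p(x)·q(x) = -3*x^3 - 5*x^2 + x - 2.
∫_{-1}^{1} of each monomial x^k gives [2/(k+1) if k even, 0 if k odd]. Integrating term-by-term (or equivalently evaluating the antiderivative F(x) = -3*x^4/4 - 5*x^3/3 + x^2/2 - 2*x at the endpoints):
  F(1) − F(−1) = -47/12 − (41/12) = -22/3.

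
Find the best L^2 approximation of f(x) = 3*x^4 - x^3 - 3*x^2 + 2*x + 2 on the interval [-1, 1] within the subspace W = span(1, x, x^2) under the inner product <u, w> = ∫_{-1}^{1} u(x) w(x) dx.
g(x) = -3*x^2/7 + 7*x/5 + 61/35

The best approximation g ∈ W is the orthogonal projection of f onto W. Writing g = a_0 + a_1 x + a_2 x^2, the coefficients solve the normal equations G · a = b where
  G_{ij} = <φ_i, φ_j> and b_i = <f, φ_i>, with φ_0 = 1, φ_1 = x, φ_2 = x^2.
G =
  [2, 0, 2/3]
  [0, 2/3, 0]
  [2/3, 0, 2/5],
b = (16/5, 14/15, 104/105).
Solving gives a_0 = 61/35, a_1 = 7/5, a_2 = -3/7, so
  g(x) = -3*x^2/7 + 7*x/5 + 61/35.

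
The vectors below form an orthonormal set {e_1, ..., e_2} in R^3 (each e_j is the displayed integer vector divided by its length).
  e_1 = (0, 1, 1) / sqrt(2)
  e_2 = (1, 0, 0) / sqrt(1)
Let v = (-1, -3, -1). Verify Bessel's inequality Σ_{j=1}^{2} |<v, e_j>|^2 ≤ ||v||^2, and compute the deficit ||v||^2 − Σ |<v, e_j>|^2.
Σ |<v, e_j>|^2 = 9; ||v||^2 = 11; deficit = 2

Write each e_j = u_j / sqrt(<u_j, u_j>) where u_j is the displayed integer vector. Then <v, e_j> = <v, u_j> / sqrt(<u_j, u_j>), so |<v, e_j>|^2 = <v, u_j>^2 / <u_j, u_j>.
Coefficients: <v, e_1> = -4/sqrt(2), <v, e_2> = -1/sqrt(1).
Square and sum: Σ |<v, e_j>|^2 = 9.
Compute ||v||^2 = v·v = 11.
Deficit = 11 − 9 = 2 ≥ 0, confirming Bessel's inequality. (The deficit equals ||v − Σ <v,e_j> e_j||^2, the squared distance from v to span{e_j}.)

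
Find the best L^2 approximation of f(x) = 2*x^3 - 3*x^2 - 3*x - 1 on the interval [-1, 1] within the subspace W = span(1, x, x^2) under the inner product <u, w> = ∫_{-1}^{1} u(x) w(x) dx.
g(x) = -3*x^2 - 9*x/5 - 1

The best approximation g ∈ W is the orthogonal projection of f onto W. Writing g = a_0 + a_1 x + a_2 x^2, the coefficients solve the normal equations G · a = b where
  G_{ij} = <φ_i, φ_j> and b_i = <f, φ_i>, with φ_0 = 1, φ_1 = x, φ_2 = x^2.
G =
  [2, 0, 2/3]
  [0, 2/3, 0]
  [2/3, 0, 2/5],
b = (-4, -6/5, -28/15).
Solving gives a_0 = -1, a_1 = -9/5, a_2 = -3, so
  g(x) = -3*x^2 - 9*x/5 - 1.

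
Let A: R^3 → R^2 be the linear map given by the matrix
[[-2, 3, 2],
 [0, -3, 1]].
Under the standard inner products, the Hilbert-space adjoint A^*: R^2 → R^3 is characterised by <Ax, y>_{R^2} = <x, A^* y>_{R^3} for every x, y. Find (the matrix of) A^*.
A^* = A^T =
[[-2, 0],
 [3, -3],
 [2, 1]]

For real matrices with standard dot products, the defining identity <Ax, y> = <x, A^* y> gives (Ax)^T y = x^T (A^*) y, i.e. x^T A^T y = x^T (A^*) y. Since this holds for all x, y, we must have A^* = A^T. Therefore
A^* =
[[-2, 0],
 [3, -3],
 [2, 1]].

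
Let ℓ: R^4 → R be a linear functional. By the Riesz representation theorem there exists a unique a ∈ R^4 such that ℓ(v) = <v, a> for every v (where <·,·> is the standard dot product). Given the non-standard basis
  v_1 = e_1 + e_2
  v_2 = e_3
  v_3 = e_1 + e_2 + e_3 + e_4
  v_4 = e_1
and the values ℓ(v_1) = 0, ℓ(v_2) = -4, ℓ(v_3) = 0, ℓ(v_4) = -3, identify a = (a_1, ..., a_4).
a = (-3, 3, -4, 4)

Write a = (a_1, ..., a_4) in the standard basis. For each basis vector v_i, ℓ(v_i) = <v_i, a> is a linear equation in the a_j's. Collect the n equations into a matrix system V a = ℓ, where row i of V is v_i (expressed in the standard basis). Since V is invertible (lower-triangular with 1s on the diagonal, up to permutation), solve by back-substitution:
  V =
[[1, 1, 0, 0],
 [0, 0, 1, 0],
 [1, 1, 1, 1],
 [1, 0, 0, 0]]
  V a = (0, -4, 0, -3)
Solving gives a = (-3, 3, -4, 4).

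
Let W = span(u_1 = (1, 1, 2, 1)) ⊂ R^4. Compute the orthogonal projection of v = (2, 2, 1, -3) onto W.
proj_W(v) = (3/7, 3/7, 6/7, 3/7)

Set up U = [u_1 | ... | u_1] ∈ R^(4×1). The projector onto W = col(U) is P = U (U^T U)^(-1) U^T.
Compute U^T U =
  [7],
and U^T v = (3).
Solve U^T U · c = U^T v for the coefficients: c = (3/7). The projection is proj_W(v) = U c.
Check: (v - proj_W(v)) · u_1 = 0  (should be 0).
Result: proj_W(v) = (3/7, 3/7, 6/7, 3/7).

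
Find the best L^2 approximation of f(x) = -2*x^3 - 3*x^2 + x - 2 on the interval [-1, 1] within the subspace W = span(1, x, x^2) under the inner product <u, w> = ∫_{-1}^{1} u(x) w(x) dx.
g(x) = -3*x^2 - x/5 - 2

The best approximation g ∈ W is the orthogonal projection of f onto W. Writing g = a_0 + a_1 x + a_2 x^2, the coefficients solve the normal equations G · a = b where
  G_{ij} = <φ_i, φ_j> and b_i = <f, φ_i>, with φ_0 = 1, φ_1 = x, φ_2 = x^2.
G =
  [2, 0, 2/3]
  [0, 2/3, 0]
  [2/3, 0, 2/5],
b = (-6, -2/15, -38/15).
Solving gives a_0 = -2, a_1 = -1/5, a_2 = -3, so
  g(x) = -3*x^2 - x/5 - 2.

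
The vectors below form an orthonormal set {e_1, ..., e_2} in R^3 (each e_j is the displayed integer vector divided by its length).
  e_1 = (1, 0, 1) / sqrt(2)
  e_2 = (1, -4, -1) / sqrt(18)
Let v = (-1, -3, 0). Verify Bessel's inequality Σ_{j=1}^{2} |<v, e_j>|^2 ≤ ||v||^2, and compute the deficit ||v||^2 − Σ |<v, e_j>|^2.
Σ |<v, e_j>|^2 = 65/9; ||v||^2 = 10; deficit = 25/9

Write each e_j = u_j / sqrt(<u_j, u_j>) where u_j is the displayed integer vector. Then <v, e_j> = <v, u_j> / sqrt(<u_j, u_j>), so |<v, e_j>|^2 = <v, u_j>^2 / <u_j, u_j>.
Coefficients: <v, e_1> = -1/sqrt(2), <v, e_2> = 11/sqrt(18).
Square and sum: Σ |<v, e_j>|^2 = 65/9.
Compute ||v||^2 = v·v = 10.
Deficit = 10 − 65/9 = 25/9 ≥ 0, confirming Bessel's inequality. (The deficit equals ||v − Σ <v,e_j> e_j||^2, the squared distance from v to span{e_j}.)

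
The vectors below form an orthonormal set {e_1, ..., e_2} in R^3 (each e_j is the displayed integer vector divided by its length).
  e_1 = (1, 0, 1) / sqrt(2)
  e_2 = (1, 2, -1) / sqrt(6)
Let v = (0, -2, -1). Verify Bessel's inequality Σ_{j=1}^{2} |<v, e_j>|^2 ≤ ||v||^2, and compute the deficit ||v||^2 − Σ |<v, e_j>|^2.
Σ |<v, e_j>|^2 = 2; ||v||^2 = 5; deficit = 3

Write each e_j = u_j / sqrt(<u_j, u_j>) where u_j is the displayed integer vector. Then <v, e_j> = <v, u_j> / sqrt(<u_j, u_j>), so |<v, e_j>|^2 = <v, u_j>^2 / <u_j, u_j>.
Coefficients: <v, e_1> = -1/sqrt(2), <v, e_2> = -3/sqrt(6).
Square and sum: Σ |<v, e_j>|^2 = 2.
Compute ||v||^2 = v·v = 5.
Deficit = 5 − 2 = 3 ≥ 0, confirming Bessel's inequality. (The deficit equals ||v − Σ <v,e_j> e_j||^2, the squared distance from v to span{e_j}.)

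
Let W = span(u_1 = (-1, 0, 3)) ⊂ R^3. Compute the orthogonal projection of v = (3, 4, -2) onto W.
proj_W(v) = (9/10, 0, -27/10)

Set up U = [u_1 | ... | u_1] ∈ R^(3×1). The projector onto W = col(U) is P = U (U^T U)^(-1) U^T.
Compute U^T U =
  [10],
and U^T v = (-9).
Solve U^T U · c = U^T v for the coefficients: c = (-9/10). The projection is proj_W(v) = U c.
Check: (v - proj_W(v)) · u_1 = 0  (should be 0).
Result: proj_W(v) = (9/10, 0, -27/10).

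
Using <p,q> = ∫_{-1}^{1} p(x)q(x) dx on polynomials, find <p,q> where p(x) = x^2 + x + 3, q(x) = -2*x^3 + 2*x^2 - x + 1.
<p,q> = 10

Expand the product: p(x)·q(x) = -2*x^5 - 5*x^3 + 6*x^2 - 2*x + 3.
∫_{-1}^{1} of each monomial x^k gives [2/(k+1) if k even, 0 if k odd]. Integrating term-by-term (or equivalently evaluating the antiderivative F(x) = -x^6/3 - 5*x^4/4 + 2*x^3 - x^2 + 3*x at the endpoints):
  F(1) − F(−1) = 29/12 − (-91/12) = 10.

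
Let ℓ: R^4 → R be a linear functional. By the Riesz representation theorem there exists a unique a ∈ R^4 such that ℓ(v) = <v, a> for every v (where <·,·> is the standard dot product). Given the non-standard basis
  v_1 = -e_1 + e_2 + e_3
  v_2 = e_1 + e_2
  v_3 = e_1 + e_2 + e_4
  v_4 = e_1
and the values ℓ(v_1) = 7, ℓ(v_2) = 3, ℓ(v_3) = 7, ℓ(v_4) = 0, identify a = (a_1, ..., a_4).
a = (0, 3, 4, 4)

Write a = (a_1, ..., a_4) in the standard basis. For each basis vector v_i, ℓ(v_i) = <v_i, a> is a linear equation in the a_j's. Collect the n equations into a matrix system V a = ℓ, where row i of V is v_i (expressed in the standard basis). Since V is invertible (lower-triangular with 1s on the diagonal, up to permutation), solve by back-substitution:
  V =
[[-1, 1, 1, 0],
 [1, 1, 0, 0],
 [1, 1, 0, 1],
 [1, 0, 0, 0]]
  V a = (7, 3, 7, 0)
Solving gives a = (0, 3, 4, 4).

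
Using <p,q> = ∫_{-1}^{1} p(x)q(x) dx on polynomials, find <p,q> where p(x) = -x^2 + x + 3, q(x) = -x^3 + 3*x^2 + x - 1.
<p,q> = -4/15

Expand the product: p(x)·q(x) = x^5 - 4*x^4 - x^3 + 11*x^2 + 2*x - 3.
∫_{-1}^{1} of each monomial x^k gives [2/(k+1) if k even, 0 if k odd]. Integrating term-by-term (or equivalently evaluating the antiderivative F(x) = x^6/6 - 4*x^5/5 - x^4/4 + 11*x^3/3 + x^2 - 3*x at the endpoints):
  F(1) − F(−1) = 47/60 − (21/20) = -4/15.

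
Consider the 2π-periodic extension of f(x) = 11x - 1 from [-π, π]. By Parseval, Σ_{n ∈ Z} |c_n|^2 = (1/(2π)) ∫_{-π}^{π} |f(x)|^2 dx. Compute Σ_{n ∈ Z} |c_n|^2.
Σ |c_n|^2 = 121π^2/3 + 1

Expand and integrate term by term over [-π, π]:
  ∫ (11x)^2 dx = 121·(2π^3/3); ∫ 2·11·(-1)·x dx = 0 (odd integrand); ∫ (-1)^2 dx = 1·2π.
So (1/(2π)) ∫_{-π}^{π} (11x - 1)^2 dx = 121π^2/3 + 1 = 121π^2/3 + 1.
Parseval ⇒ Σ |c_n|^2 = 121π^2/3 + 1.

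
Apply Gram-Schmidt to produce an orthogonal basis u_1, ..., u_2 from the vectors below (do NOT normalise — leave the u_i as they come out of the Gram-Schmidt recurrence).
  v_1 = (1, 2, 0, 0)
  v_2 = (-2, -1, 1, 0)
Orthogonal basis:
  u_1 = (1, 2, 0, 0)
  u_2 = (-6/5, 3/5, 1, 0)

Apply the Gram-Schmidt recurrence
  u_1 = v_1
  u_i = v_i − Σ_{j<i} ((v_i · u_j) / (u_j · u_j)) · u_j.

Step by step this gives:
  u_1 = (1, 2, 0, 0)
  u_2 = (-6/5, 3/5, 1, 0)

Orthogonality check:
  u_2 · u_1 = 0 (should be 0)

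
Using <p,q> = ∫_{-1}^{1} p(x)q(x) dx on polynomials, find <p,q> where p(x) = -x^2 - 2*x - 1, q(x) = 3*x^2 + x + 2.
<p,q> = -148/15

Expand the product: p(x)·q(x) = -3*x^4 - 7*x^3 - 7*x^2 - 5*x - 2.
∫_{-1}^{1} of each monomial x^k gives [2/(k+1) if k even, 0 if k odd]. Integrating term-by-term (or equivalently evaluating the antiderivative F(x) = -3*x^5/5 - 7*x^4/4 - 7*x^3/3 - 5*x^2/2 - 2*x at the endpoints):
  F(1) − F(−1) = -551/60 − (41/60) = -148/15.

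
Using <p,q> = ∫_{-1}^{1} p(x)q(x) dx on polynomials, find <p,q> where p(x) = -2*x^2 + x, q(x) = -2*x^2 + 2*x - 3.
<p,q> = 104/15

Expand the product: p(x)·q(x) = 4*x^4 - 6*x^3 + 8*x^2 - 3*x.
∫_{-1}^{1} of each monomial x^k gives [2/(k+1) if k even, 0 if k odd]. Integrating term-by-term (or equivalently evaluating the antiderivative F(x) = 4*x^5/5 - 3*x^4/2 + 8*x^3/3 - 3*x^2/2 at the endpoints):
  F(1) − F(−1) = 7/15 − (-97/15) = 104/15.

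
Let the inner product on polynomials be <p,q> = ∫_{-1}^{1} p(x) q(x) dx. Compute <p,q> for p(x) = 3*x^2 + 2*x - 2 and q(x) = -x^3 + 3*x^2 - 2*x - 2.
<p,q> = 2/15

Expand the product: p(x)·q(x) = -3*x^5 + 7*x^4 + 2*x^3 - 16*x^2 + 4.
∫_{-1}^{1} of each monomial x^k gives [2/(k+1) if k even, 0 if k odd]. Integrating term-by-term (or equivalently evaluating the antiderivative F(x) = -x^6/2 + 7*x^5/5 + x^4/2 - 16*x^3/3 + 4*x at the endpoints):
  F(1) − F(−1) = 1/15 − (-1/15) = 2/15.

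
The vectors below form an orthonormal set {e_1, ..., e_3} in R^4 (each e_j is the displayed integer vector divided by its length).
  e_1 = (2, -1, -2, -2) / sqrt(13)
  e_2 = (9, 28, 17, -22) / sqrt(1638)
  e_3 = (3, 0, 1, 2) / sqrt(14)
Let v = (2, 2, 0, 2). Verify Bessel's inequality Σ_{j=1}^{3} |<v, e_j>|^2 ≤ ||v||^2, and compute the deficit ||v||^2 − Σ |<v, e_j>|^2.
Σ |<v, e_j>|^2 = 8; ||v||^2 = 12; deficit = 4

Write each e_j = u_j / sqrt(<u_j, u_j>) where u_j is the displayed integer vector. Then <v, e_j> = <v, u_j> / sqrt(<u_j, u_j>), so |<v, e_j>|^2 = <v, u_j>^2 / <u_j, u_j>.
Coefficients: <v, e_1> = -2/sqrt(13), <v, e_2> = 30/sqrt(1638), <v, e_3> = 10/sqrt(14).
Square and sum: Σ |<v, e_j>|^2 = 8.
Compute ||v||^2 = v·v = 12.
Deficit = 12 − 8 = 4 ≥ 0, confirming Bessel's inequality. (The deficit equals ||v − Σ <v,e_j> e_j||^2, the squared distance from v to span{e_j}.)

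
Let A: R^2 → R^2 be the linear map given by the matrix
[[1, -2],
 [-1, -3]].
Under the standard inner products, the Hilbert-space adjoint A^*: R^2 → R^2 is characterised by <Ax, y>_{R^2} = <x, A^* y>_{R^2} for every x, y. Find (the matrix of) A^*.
A^* = A^T =
[[1, -1],
 [-2, -3]]

For real matrices with standard dot products, the defining identity <Ax, y> = <x, A^* y> gives (Ax)^T y = x^T (A^*) y, i.e. x^T A^T y = x^T (A^*) y. Since this holds for all x, y, we must have A^* = A^T. Therefore
A^* =
[[1, -1],
 [-2, -3]].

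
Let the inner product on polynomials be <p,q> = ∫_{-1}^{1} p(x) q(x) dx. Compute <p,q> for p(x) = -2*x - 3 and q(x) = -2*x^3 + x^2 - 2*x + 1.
<p,q> = -56/15

Expand the product: p(x)·q(x) = 4*x^4 + 4*x^3 + x^2 + 4*x - 3.
∫_{-1}^{1} of each monomial x^k gives [2/(k+1) if k even, 0 if k odd]. Integrating term-by-term (or equivalently evaluating the antiderivative F(x) = 4*x^5/5 + x^4 + x^3/3 + 2*x^2 - 3*x at the endpoints):
  F(1) − F(−1) = 17/15 − (73/15) = -56/15.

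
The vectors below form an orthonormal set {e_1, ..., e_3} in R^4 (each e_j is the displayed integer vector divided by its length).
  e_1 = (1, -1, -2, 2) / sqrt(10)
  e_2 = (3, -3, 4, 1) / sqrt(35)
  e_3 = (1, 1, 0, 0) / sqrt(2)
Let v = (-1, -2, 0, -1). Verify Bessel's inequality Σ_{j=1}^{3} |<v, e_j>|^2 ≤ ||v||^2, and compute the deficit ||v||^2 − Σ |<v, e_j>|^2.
Σ |<v, e_j>|^2 = 33/7; ||v||^2 = 6; deficit = 9/7

Write each e_j = u_j / sqrt(<u_j, u_j>) where u_j is the displayed integer vector. Then <v, e_j> = <v, u_j> / sqrt(<u_j, u_j>), so |<v, e_j>|^2 = <v, u_j>^2 / <u_j, u_j>.
Coefficients: <v, e_1> = -1/sqrt(10), <v, e_2> = 2/sqrt(35), <v, e_3> = -3/sqrt(2).
Square and sum: Σ |<v, e_j>|^2 = 33/7.
Compute ||v||^2 = v·v = 6.
Deficit = 6 − 33/7 = 9/7 ≥ 0, confirming Bessel's inequality. (The deficit equals ||v − Σ <v,e_j> e_j||^2, the squared distance from v to span{e_j}.)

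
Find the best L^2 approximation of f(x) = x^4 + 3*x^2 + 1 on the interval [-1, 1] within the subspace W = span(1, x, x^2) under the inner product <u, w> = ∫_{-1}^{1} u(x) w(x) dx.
g(x) = 27*x^2/7 + 32/35

The best approximation g ∈ W is the orthogonal projection of f onto W. Writing g = a_0 + a_1 x + a_2 x^2, the coefficients solve the normal equations G · a = b where
  G_{ij} = <φ_i, φ_j> and b_i = <f, φ_i>, with φ_0 = 1, φ_1 = x, φ_2 = x^2.
G =
  [2, 0, 2/3]
  [0, 2/3, 0]
  [2/3, 0, 2/5],
b = (22/5, 0, 226/105).
Solving gives a_0 = 32/35, a_1 = 0, a_2 = 27/7, so
  g(x) = 27*x^2/7 + 32/35.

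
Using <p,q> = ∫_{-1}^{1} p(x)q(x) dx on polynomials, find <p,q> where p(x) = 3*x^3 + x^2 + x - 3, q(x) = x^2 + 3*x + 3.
<p,q> = -12

Expand the product: p(x)·q(x) = 3*x^5 + 10*x^4 + 13*x^3 + 3*x^2 - 6*x - 9.
∫_{-1}^{1} of each monomial x^k gives [2/(k+1) if k even, 0 if k odd]. Integrating term-by-term (or equivalently evaluating the antiderivative F(x) = x^6/2 + 2*x^5 + 13*x^4/4 + x^3 - 3*x^2 - 9*x at the endpoints):
  F(1) − F(−1) = -21/4 − (27/4) = -12.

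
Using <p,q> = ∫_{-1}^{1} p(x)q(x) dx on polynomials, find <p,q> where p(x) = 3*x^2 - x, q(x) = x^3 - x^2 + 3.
<p,q> = 22/5

Expand the product: p(x)·q(x) = 3*x^5 - 4*x^4 + x^3 + 9*x^2 - 3*x.
∫_{-1}^{1} of each monomial x^k gives [2/(k+1) if k even, 0 if k odd]. Integrating term-by-term (or equivalently evaluating the antiderivative F(x) = x^6/2 - 4*x^5/5 + x^4/4 + 3*x^3 - 3*x^2/2 at the endpoints):
  F(1) − F(−1) = 29/20 − (-59/20) = 22/5.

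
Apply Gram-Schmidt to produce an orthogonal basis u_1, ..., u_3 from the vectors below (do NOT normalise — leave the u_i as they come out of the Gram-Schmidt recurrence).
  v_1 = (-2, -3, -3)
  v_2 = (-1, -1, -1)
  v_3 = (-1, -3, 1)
Orthogonal basis:
  u_1 = (-2, -3, -3)
  u_2 = (-3/11, 1/11, 1/11)
  u_3 = (0, -2, 2)

Apply the Gram-Schmidt recurrence
  u_1 = v_1
  u_i = v_i − Σ_{j<i} ((v_i · u_j) / (u_j · u_j)) · u_j.

Step by step this gives:
  u_1 = (-2, -3, -3)
  u_2 = (-3/11, 1/11, 1/11)
  u_3 = (0, -2, 2)

Orthogonality check:
  u_2 · u_1 = 0 (should be 0)
  u_3 · u_1 = 0 (should be 0)
  u_3 · u_2 = 0 (should be 0)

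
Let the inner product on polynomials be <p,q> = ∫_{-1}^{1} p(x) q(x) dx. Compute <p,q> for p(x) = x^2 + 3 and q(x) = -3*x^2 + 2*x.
<p,q> = -36/5

Expand the product: p(x)·q(x) = -3*x^4 + 2*x^3 - 9*x^2 + 6*x.
∫_{-1}^{1} of each monomial x^k gives [2/(k+1) if k even, 0 if k odd]. Integrating term-by-term (or equivalently evaluating the antiderivative F(x) = -3*x^5/5 + x^4/2 - 3*x^3 + 3*x^2 at the endpoints):
  F(1) − F(−1) = -1/10 − (71/10) = -36/5.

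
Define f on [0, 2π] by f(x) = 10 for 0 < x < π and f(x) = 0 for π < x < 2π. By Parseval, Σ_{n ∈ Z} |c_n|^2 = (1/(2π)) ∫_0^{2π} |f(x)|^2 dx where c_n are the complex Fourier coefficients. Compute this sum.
Σ |c_n|^2 = 50

Parseval equates the L^2 energy of f (normalised by 1/(2π)) with the ℓ^2 sum of its Fourier coefficients: (1/(2π)) ∫_0^{2π} |f|^2 = Σ |c_n|^2.
Compute the left side: (1/(2π)) [∫_0^π 10^2 dx + ∫_π^{2π} 0^2 dx] = (1/(2π)) · (100π + 0π) = (100 + 0)/2 = 50.
So Σ_{n ∈ Z} |c_n|^2 = 50.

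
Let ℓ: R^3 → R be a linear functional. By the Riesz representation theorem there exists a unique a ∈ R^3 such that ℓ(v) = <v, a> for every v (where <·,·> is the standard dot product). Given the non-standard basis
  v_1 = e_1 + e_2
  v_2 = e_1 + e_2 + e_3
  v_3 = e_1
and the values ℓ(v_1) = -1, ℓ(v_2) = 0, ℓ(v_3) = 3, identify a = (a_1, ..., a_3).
a = (3, -4, 1)

Write a = (a_1, ..., a_3) in the standard basis. For each basis vector v_i, ℓ(v_i) = <v_i, a> is a linear equation in the a_j's. Collect the n equations into a matrix system V a = ℓ, where row i of V is v_i (expressed in the standard basis). Since V is invertible (lower-triangular with 1s on the diagonal, up to permutation), solve by back-substitution:
  V =
[[1, 1, 0],
 [1, 1, 1],
 [1, 0, 0]]
  V a = (-1, 0, 3)
Solving gives a = (3, -4, 1).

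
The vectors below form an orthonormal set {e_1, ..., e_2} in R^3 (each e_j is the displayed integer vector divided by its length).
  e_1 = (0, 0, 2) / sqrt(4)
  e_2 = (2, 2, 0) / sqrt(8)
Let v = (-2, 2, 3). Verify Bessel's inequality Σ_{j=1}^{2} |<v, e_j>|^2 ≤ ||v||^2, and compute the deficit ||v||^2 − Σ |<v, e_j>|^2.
Σ |<v, e_j>|^2 = 9; ||v||^2 = 17; deficit = 8

Write each e_j = u_j / sqrt(<u_j, u_j>) where u_j is the displayed integer vector. Then <v, e_j> = <v, u_j> / sqrt(<u_j, u_j>), so |<v, e_j>|^2 = <v, u_j>^2 / <u_j, u_j>.
Coefficients: <v, e_1> = 6/sqrt(4), <v, e_2> = 0/sqrt(8).
Square and sum: Σ |<v, e_j>|^2 = 9.
Compute ||v||^2 = v·v = 17.
Deficit = 17 − 9 = 8 ≥ 0, confirming Bessel's inequality. (The deficit equals ||v − Σ <v,e_j> e_j||^2, the squared distance from v to span{e_j}.)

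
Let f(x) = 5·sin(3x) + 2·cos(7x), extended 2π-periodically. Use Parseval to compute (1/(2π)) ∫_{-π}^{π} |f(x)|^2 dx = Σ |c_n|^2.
Σ |c_n|^2 = 29/2

Expand |f|^2 and use orthogonality of {sin(nx), cos(mx)} on [-π, π]:
  ∫_{-π}^{π} sin(nx)^2 dx = π, ∫ cos(mx)^2 dx = π, and cross terms integrate to 0.
So ∫_{-π}^{π} f(x)^2 dx = 5^2 · π + 2^2 · π = (25 + 4)π.
Divide by 2π: (25 + 4)/2 = 29/2.
By Parseval, this equals Σ |c_n|^2.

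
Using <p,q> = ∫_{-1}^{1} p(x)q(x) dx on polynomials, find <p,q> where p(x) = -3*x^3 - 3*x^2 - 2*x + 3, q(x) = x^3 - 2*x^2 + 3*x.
<p,q> = -76/7

Expand the product: p(x)·q(x) = -3*x^6 + 3*x^5 - 5*x^4 - 2*x^3 - 12*x^2 + 9*x.
∫_{-1}^{1} of each monomial x^k gives [2/(k+1) if k even, 0 if k odd]. Integrating term-by-term (or equivalently evaluating the antiderivative F(x) = -3*x^7/7 + x^6/2 - x^5 - x^4/2 - 4*x^3 + 9*x^2/2 at the endpoints):
  F(1) − F(−1) = -13/14 − (139/14) = -76/7.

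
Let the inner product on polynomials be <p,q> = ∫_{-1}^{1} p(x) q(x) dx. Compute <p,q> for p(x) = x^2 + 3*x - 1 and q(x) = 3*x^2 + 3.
<p,q> = -24/5

Expand the product: p(x)·q(x) = 3*x^4 + 9*x^3 + 9*x - 3.
∫_{-1}^{1} of each monomial x^k gives [2/(k+1) if k even, 0 if k odd]. Integrating term-by-term (or equivalently evaluating the antiderivative F(x) = 3*x^5/5 + 9*x^4/4 + 9*x^2/2 - 3*x at the endpoints):
  F(1) − F(−1) = 87/20 − (183/20) = -24/5.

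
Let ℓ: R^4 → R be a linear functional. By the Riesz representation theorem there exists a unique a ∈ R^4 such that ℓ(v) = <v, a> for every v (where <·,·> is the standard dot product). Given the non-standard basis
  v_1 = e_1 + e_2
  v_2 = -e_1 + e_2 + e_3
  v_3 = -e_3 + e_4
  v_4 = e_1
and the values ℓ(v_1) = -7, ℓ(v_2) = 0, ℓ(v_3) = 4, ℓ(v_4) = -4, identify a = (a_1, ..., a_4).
a = (-4, -3, -1, 3)

Write a = (a_1, ..., a_4) in the standard basis. For each basis vector v_i, ℓ(v_i) = <v_i, a> is a linear equation in the a_j's. Collect the n equations into a matrix system V a = ℓ, where row i of V is v_i (expressed in the standard basis). Since V is invertible (lower-triangular with 1s on the diagonal, up to permutation), solve by back-substitution:
  V =
[[1, 1, 0, 0],
 [-1, 1, 1, 0],
 [0, 0, -1, 1],
 [1, 0, 0, 0]]
  V a = (-7, 0, 4, -4)
Solving gives a = (-4, -3, -1, 3).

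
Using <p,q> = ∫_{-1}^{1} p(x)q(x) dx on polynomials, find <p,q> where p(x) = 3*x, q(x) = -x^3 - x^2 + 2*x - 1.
<p,q> = 14/5

Expand the product: p(x)·q(x) = -3*x^4 - 3*x^3 + 6*x^2 - 3*x.
∫_{-1}^{1} of each monomial x^k gives [2/(k+1) if k even, 0 if k odd]. Integrating term-by-term (or equivalently evaluating the antiderivative F(x) = -3*x^5/5 - 3*x^4/4 + 2*x^3 - 3*x^2/2 at the endpoints):
  F(1) − F(−1) = -17/20 − (-73/20) = 14/5.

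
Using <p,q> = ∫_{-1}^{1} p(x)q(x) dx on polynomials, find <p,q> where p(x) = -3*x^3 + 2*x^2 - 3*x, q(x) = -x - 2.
<p,q> = 8/15

Expand the product: p(x)·q(x) = 3*x^4 + 4*x^3 - x^2 + 6*x.
∫_{-1}^{1} of each monomial x^k gives [2/(k+1) if k even, 0 if k odd]. Integrating term-by-term (or equivalently evaluating the antiderivative F(x) = 3*x^5/5 + x^4 - x^3/3 + 3*x^2 at the endpoints):
  F(1) − F(−1) = 64/15 − (56/15) = 8/15.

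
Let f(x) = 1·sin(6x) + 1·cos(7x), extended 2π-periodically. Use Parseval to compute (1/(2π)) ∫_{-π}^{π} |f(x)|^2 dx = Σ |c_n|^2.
Σ |c_n|^2 = 1

Expand |f|^2 and use orthogonality of {sin(nx), cos(mx)} on [-π, π]:
  ∫_{-π}^{π} sin(nx)^2 dx = π, ∫ cos(mx)^2 dx = π, and cross terms integrate to 0.
So ∫_{-π}^{π} f(x)^2 dx = 1^2 · π + 1^2 · π = (1 + 1)π.
Divide by 2π: (1 + 1)/2 = 1.
By Parseval, this equals Σ |c_n|^2.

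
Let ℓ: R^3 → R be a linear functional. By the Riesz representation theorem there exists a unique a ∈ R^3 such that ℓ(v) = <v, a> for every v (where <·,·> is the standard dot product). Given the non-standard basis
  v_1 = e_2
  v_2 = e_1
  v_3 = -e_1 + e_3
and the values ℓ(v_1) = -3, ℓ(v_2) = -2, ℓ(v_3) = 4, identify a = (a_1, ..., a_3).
a = (-2, -3, 2)

Write a = (a_1, ..., a_3) in the standard basis. For each basis vector v_i, ℓ(v_i) = <v_i, a> is a linear equation in the a_j's. Collect the n equations into a matrix system V a = ℓ, where row i of V is v_i (expressed in the standard basis). Since V is invertible (lower-triangular with 1s on the diagonal, up to permutation), solve by back-substitution:
  V =
[[0, 1, 0],
 [1, 0, 0],
 [-1, 0, 1]]
  V a = (-3, -2, 4)
Solving gives a = (-2, -3, 2).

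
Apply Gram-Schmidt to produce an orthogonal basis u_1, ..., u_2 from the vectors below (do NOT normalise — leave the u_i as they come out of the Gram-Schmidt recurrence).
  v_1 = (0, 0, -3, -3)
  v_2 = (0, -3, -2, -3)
Orthogonal basis:
  u_1 = (0, 0, -3, -3)
  u_2 = (0, -3, 1/2, -1/2)

Apply the Gram-Schmidt recurrence
  u_1 = v_1
  u_i = v_i − Σ_{j<i} ((v_i · u_j) / (u_j · u_j)) · u_j.

Step by step this gives:
  u_1 = (0, 0, -3, -3)
  u_2 = (0, -3, 1/2, -1/2)

Orthogonality check:
  u_2 · u_1 = 0 (should be 0)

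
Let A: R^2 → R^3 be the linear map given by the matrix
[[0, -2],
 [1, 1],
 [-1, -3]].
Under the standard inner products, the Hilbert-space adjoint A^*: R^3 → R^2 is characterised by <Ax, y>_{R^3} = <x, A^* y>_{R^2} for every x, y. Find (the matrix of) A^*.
A^* = A^T =
[[0, 1, -1],
 [-2, 1, -3]]

For real matrices with standard dot products, the defining identity <Ax, y> = <x, A^* y> gives (Ax)^T y = x^T (A^*) y, i.e. x^T A^T y = x^T (A^*) y. Since this holds for all x, y, we must have A^* = A^T. Therefore
A^* =
[[0, 1, -1],
 [-2, 1, -3]].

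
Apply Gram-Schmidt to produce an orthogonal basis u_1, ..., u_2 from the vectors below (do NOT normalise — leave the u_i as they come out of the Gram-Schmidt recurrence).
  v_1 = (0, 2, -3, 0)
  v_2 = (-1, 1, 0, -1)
Orthogonal basis:
  u_1 = (0, 2, -3, 0)
  u_2 = (-1, 9/13, 6/13, -1)

Apply the Gram-Schmidt recurrence
  u_1 = v_1
  u_i = v_i − Σ_{j<i} ((v_i · u_j) / (u_j · u_j)) · u_j.

Step by step this gives:
  u_1 = (0, 2, -3, 0)
  u_2 = (-1, 9/13, 6/13, -1)

Orthogonality check:
  u_2 · u_1 = 0 (should be 0)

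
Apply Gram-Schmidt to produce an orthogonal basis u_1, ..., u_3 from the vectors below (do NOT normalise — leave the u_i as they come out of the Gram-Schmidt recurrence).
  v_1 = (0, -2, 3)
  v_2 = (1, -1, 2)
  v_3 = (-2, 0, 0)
Orthogonal basis:
  u_1 = (0, -2, 3)
  u_2 = (1, 3/13, 2/13)
  u_3 = (-1/7, 3/7, 2/7)

Apply the Gram-Schmidt recurrence
  u_1 = v_1
  u_i = v_i − Σ_{j<i} ((v_i · u_j) / (u_j · u_j)) · u_j.

Step by step this gives:
  u_1 = (0, -2, 3)
  u_2 = (1, 3/13, 2/13)
  u_3 = (-1/7, 3/7, 2/7)

Orthogonality check:
  u_2 · u_1 = 0 (should be 0)
  u_3 · u_1 = 0 (should be 0)
  u_3 · u_2 = 0 (should be 0)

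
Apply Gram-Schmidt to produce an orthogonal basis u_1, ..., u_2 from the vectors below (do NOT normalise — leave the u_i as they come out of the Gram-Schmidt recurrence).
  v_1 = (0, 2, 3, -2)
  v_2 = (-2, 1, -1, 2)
Orthogonal basis:
  u_1 = (0, 2, 3, -2)
  u_2 = (-2, 27/17, -2/17, 24/17)

Apply the Gram-Schmidt recurrence
  u_1 = v_1
  u_i = v_i − Σ_{j<i} ((v_i · u_j) / (u_j · u_j)) · u_j.

Step by step this gives:
  u_1 = (0, 2, 3, -2)
  u_2 = (-2, 27/17, -2/17, 24/17)

Orthogonality check:
  u_2 · u_1 = 0 (should be 0)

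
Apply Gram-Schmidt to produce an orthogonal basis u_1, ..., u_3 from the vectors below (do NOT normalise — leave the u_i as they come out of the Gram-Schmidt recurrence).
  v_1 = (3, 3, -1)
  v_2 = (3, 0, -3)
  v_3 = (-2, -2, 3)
Orthogonal basis:
  u_1 = (3, 3, -1)
  u_2 = (21/19, -36/19, -45/19)
  u_3 = (21/22, -7/11, 21/22)

Apply the Gram-Schmidt recurrence
  u_1 = v_1
  u_i = v_i − Σ_{j<i} ((v_i · u_j) / (u_j · u_j)) · u_j.

Step by step this gives:
  u_1 = (3, 3, -1)
  u_2 = (21/19, -36/19, -45/19)
  u_3 = (21/22, -7/11, 21/22)

Orthogonality check:
  u_2 · u_1 = 0 (should be 0)
  u_3 · u_1 = 0 (should be 0)
  u_3 · u_2 = 0 (should be 0)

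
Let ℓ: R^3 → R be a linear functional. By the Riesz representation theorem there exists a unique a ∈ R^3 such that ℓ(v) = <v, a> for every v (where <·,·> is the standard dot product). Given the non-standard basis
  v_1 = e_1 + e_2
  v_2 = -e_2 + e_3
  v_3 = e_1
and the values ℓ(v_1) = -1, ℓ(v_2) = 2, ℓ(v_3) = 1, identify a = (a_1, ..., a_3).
a = (1, -2, 0)

Write a = (a_1, ..., a_3) in the standard basis. For each basis vector v_i, ℓ(v_i) = <v_i, a> is a linear equation in the a_j's. Collect the n equations into a matrix system V a = ℓ, where row i of V is v_i (expressed in the standard basis). Since V is invertible (lower-triangular with 1s on the diagonal, up to permutation), solve by back-substitution:
  V =
[[1, 1, 0],
 [0, -1, 1],
 [1, 0, 0]]
  V a = (-1, 2, 1)
Solving gives a = (1, -2, 0).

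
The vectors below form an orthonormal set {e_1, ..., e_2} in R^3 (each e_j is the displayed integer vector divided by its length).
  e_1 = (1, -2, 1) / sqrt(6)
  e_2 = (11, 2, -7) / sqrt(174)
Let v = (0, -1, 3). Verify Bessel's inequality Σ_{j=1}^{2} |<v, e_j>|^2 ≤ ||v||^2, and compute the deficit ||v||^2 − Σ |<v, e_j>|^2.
Σ |<v, e_j>|^2 = 209/29; ||v||^2 = 10; deficit = 81/29

Write each e_j = u_j / sqrt(<u_j, u_j>) where u_j is the displayed integer vector. Then <v, e_j> = <v, u_j> / sqrt(<u_j, u_j>), so |<v, e_j>|^2 = <v, u_j>^2 / <u_j, u_j>.
Coefficients: <v, e_1> = 5/sqrt(6), <v, e_2> = -23/sqrt(174).
Square and sum: Σ |<v, e_j>|^2 = 209/29.
Compute ||v||^2 = v·v = 10.
Deficit = 10 − 209/29 = 81/29 ≥ 0, confirming Bessel's inequality. (The deficit equals ||v − Σ <v,e_j> e_j||^2, the squared distance from v to span{e_j}.)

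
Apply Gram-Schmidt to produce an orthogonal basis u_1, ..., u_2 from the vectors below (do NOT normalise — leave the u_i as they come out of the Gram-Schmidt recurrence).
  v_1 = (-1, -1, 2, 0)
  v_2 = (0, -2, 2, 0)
Orthogonal basis:
  u_1 = (-1, -1, 2, 0)
  u_2 = (1, -1, 0, 0)

Apply the Gram-Schmidt recurrence
  u_1 = v_1
  u_i = v_i − Σ_{j<i} ((v_i · u_j) / (u_j · u_j)) · u_j.

Step by step this gives:
  u_1 = (-1, -1, 2, 0)
  u_2 = (1, -1, 0, 0)

Orthogonality check:
  u_2 · u_1 = 0 (should be 0)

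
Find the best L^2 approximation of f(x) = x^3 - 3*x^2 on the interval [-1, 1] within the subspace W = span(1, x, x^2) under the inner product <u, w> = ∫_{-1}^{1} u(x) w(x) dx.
g(x) = -3*x^2 + 3*x/5

The best approximation g ∈ W is the orthogonal projection of f onto W. Writing g = a_0 + a_1 x + a_2 x^2, the coefficients solve the normal equations G · a = b where
  G_{ij} = <φ_i, φ_j> and b_i = <f, φ_i>, with φ_0 = 1, φ_1 = x, φ_2 = x^2.
G =
  [2, 0, 2/3]
  [0, 2/3, 0]
  [2/3, 0, 2/5],
b = (-2, 2/5, -6/5).
Solving gives a_0 = 0, a_1 = 3/5, a_2 = -3, so
  g(x) = -3*x^2 + 3*x/5.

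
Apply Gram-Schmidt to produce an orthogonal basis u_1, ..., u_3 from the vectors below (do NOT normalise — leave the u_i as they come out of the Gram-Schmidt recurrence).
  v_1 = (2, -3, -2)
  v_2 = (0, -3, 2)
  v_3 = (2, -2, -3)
Orthogonal basis:
  u_1 = (2, -3, -2)
  u_2 = (-10/17, -36/17, 44/17)
  u_3 = (-6/49, -2/49, -3/49)

Apply the Gram-Schmidt recurrence
  u_1 = v_1
  u_i = v_i − Σ_{j<i} ((v_i · u_j) / (u_j · u_j)) · u_j.

Step by step this gives:
  u_1 = (2, -3, -2)
  u_2 = (-10/17, -36/17, 44/17)
  u_3 = (-6/49, -2/49, -3/49)

Orthogonality check:
  u_2 · u_1 = 0 (should be 0)
  u_3 · u_1 = 0 (should be 0)
  u_3 · u_2 = 0 (should be 0)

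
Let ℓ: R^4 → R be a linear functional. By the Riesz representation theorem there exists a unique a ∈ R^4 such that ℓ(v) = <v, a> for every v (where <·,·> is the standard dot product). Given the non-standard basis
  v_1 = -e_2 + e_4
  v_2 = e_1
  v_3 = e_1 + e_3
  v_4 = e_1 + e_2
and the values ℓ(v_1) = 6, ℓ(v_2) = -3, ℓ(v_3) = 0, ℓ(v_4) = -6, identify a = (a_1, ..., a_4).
a = (-3, -3, 3, 3)

Write a = (a_1, ..., a_4) in the standard basis. For each basis vector v_i, ℓ(v_i) = <v_i, a> is a linear equation in the a_j's. Collect the n equations into a matrix system V a = ℓ, where row i of V is v_i (expressed in the standard basis). Since V is invertible (lower-triangular with 1s on the diagonal, up to permutation), solve by back-substitution:
  V =
[[0, -1, 0, 1],
 [1, 0, 0, 0],
 [1, 0, 1, 0],
 [1, 1, 0, 0]]
  V a = (6, -3, 0, -6)
Solving gives a = (-3, -3, 3, 3).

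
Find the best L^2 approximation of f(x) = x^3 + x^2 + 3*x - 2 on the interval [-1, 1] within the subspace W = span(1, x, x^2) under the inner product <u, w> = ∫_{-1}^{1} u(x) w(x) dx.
g(x) = x^2 + 18*x/5 - 2

The best approximation g ∈ W is the orthogonal projection of f onto W. Writing g = a_0 + a_1 x + a_2 x^2, the coefficients solve the normal equations G · a = b where
  G_{ij} = <φ_i, φ_j> and b_i = <f, φ_i>, with φ_0 = 1, φ_1 = x, φ_2 = x^2.
G =
  [2, 0, 2/3]
  [0, 2/3, 0]
  [2/3, 0, 2/5],
b = (-10/3, 12/5, -14/15).
Solving gives a_0 = -2, a_1 = 18/5, a_2 = 1, so
  g(x) = x^2 + 18*x/5 - 2.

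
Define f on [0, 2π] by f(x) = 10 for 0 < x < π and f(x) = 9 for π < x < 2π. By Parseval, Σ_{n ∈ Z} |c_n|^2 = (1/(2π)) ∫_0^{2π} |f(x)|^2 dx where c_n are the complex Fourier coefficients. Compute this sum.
Σ |c_n|^2 = 181/2

Parseval equates the L^2 energy of f (normalised by 1/(2π)) with the ℓ^2 sum of its Fourier coefficients: (1/(2π)) ∫_0^{2π} |f|^2 = Σ |c_n|^2.
Compute the left side: (1/(2π)) [∫_0^π 10^2 dx + ∫_π^{2π} 9^2 dx] = (1/(2π)) · (100π + 81π) = (100 + 81)/2 = 181/2.
So Σ_{n ∈ Z} |c_n|^2 = 181/2.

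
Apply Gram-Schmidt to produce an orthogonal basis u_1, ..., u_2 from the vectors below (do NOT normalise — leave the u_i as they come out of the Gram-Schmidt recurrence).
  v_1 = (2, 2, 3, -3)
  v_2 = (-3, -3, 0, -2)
Orthogonal basis:
  u_1 = (2, 2, 3, -3)
  u_2 = (-33/13, -33/13, 9/13, -35/13)

Apply the Gram-Schmidt recurrence
  u_1 = v_1
  u_i = v_i − Σ_{j<i} ((v_i · u_j) / (u_j · u_j)) · u_j.

Step by step this gives:
  u_1 = (2, 2, 3, -3)
  u_2 = (-33/13, -33/13, 9/13, -35/13)

Orthogonality check:
  u_2 · u_1 = 0 (should be 0)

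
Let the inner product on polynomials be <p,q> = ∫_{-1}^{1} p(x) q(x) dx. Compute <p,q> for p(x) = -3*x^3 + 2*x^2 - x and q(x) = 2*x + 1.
<p,q> = -12/5

Expand the product: p(x)·q(x) = -6*x^4 + x^3 - x.
∫_{-1}^{1} of each monomial x^k gives [2/(k+1) if k even, 0 if k odd]. Integrating term-by-term (or equivalently evaluating the antiderivative F(x) = -6*x^5/5 + x^4/4 - x^2/2 at the endpoints):
  F(1) − F(−1) = -29/20 − (19/20) = -12/5.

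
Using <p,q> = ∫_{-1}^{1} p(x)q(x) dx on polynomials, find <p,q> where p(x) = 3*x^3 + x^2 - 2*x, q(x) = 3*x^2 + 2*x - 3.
<p,q> = -16/15

Expand the product: p(x)·q(x) = 9*x^5 + 9*x^4 - 13*x^3 - 7*x^2 + 6*x.
∫_{-1}^{1} of each monomial x^k gives [2/(k+1) if k even, 0 if k odd]. Integrating term-by-term (or equivalently evaluating the antiderivative F(x) = 3*x^6/2 + 9*x^5/5 - 13*x^4/4 - 7*x^3/3 + 3*x^2 at the endpoints):
  F(1) − F(−1) = 43/60 − (107/60) = -16/15.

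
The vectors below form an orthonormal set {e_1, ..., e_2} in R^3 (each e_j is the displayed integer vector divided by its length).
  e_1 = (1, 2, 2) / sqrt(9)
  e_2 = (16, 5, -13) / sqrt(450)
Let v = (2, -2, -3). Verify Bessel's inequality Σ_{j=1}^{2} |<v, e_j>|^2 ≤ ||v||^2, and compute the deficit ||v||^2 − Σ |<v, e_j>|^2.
Σ |<v, e_j>|^2 = 769/50; ||v||^2 = 17; deficit = 81/50

Write each e_j = u_j / sqrt(<u_j, u_j>) where u_j is the displayed integer vector. Then <v, e_j> = <v, u_j> / sqrt(<u_j, u_j>), so |<v, e_j>|^2 = <v, u_j>^2 / <u_j, u_j>.
Coefficients: <v, e_1> = -8/sqrt(9), <v, e_2> = 61/sqrt(450).
Square and sum: Σ |<v, e_j>|^2 = 769/50.
Compute ||v||^2 = v·v = 17.
Deficit = 17 − 769/50 = 81/50 ≥ 0, confirming Bessel's inequality. (The deficit equals ||v − Σ <v,e_j> e_j||^2, the squared distance from v to span{e_j}.)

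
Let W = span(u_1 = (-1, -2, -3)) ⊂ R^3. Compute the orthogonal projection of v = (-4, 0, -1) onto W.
proj_W(v) = (-1/2, -1, -3/2)

Set up U = [u_1 | ... | u_1] ∈ R^(3×1). The projector onto W = col(U) is P = U (U^T U)^(-1) U^T.
Compute U^T U =
  [14],
and U^T v = (7).
Solve U^T U · c = U^T v for the coefficients: c = (1/2). The projection is proj_W(v) = U c.
Check: (v - proj_W(v)) · u_1 = 0  (should be 0).
Result: proj_W(v) = (-1/2, -1, -3/2).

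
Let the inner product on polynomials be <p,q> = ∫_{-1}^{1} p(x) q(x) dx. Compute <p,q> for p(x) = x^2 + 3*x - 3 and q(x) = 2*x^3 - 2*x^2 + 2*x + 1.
<p,q> = 64/15

Expand the product: p(x)·q(x) = 2*x^5 + 4*x^4 - 10*x^3 + 13*x^2 - 3*x - 3.
∫_{-1}^{1} of each monomial x^k gives [2/(k+1) if k even, 0 if k odd]. Integrating term-by-term (or equivalently evaluating the antiderivative F(x) = x^6/3 + 4*x^5/5 - 5*x^4/2 + 13*x^3/3 - 3*x^2/2 - 3*x at the endpoints):
  F(1) − F(−1) = -23/15 − (-29/5) = 64/15.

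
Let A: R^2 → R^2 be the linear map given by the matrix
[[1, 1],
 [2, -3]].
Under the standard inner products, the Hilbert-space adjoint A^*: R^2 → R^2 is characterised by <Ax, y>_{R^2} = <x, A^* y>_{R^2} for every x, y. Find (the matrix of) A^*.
A^* = A^T =
[[1, 2],
 [1, -3]]

For real matrices with standard dot products, the defining identity <Ax, y> = <x, A^* y> gives (Ax)^T y = x^T (A^*) y, i.e. x^T A^T y = x^T (A^*) y. Since this holds for all x, y, we must have A^* = A^T. Therefore
A^* =
[[1, 2],
 [1, -3]].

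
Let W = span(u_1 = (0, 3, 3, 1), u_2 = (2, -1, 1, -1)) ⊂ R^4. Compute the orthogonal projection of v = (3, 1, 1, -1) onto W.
proj_W(v) = (23/11, -1/11, 2, -8/11)

Set up U = [u_1 | ... | u_2] ∈ R^(4×2). The projector onto W = col(U) is P = U (U^T U)^(-1) U^T.
Compute U^T U =
  [19, -1]
  [-1, 7],
and U^T v = (5, 7).
Solve U^T U · c = U^T v for the coefficients: c = (7/22, 23/22). The projection is proj_W(v) = U c.
Check: (v - proj_W(v)) · u_1 = 0  (should be 0).
Check: (v - proj_W(v)) · u_2 = 0  (should be 0).
Result: proj_W(v) = (23/11, -1/11, 2, -8/11).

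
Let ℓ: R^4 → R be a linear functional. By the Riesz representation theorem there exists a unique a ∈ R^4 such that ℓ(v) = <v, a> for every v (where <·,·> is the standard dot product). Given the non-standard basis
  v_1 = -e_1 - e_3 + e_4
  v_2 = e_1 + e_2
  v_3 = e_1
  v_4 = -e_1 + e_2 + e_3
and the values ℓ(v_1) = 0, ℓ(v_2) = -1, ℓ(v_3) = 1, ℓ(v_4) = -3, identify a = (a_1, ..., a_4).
a = (1, -2, 0, 1)

Write a = (a_1, ..., a_4) in the standard basis. For each basis vector v_i, ℓ(v_i) = <v_i, a> is a linear equation in the a_j's. Collect the n equations into a matrix system V a = ℓ, where row i of V is v_i (expressed in the standard basis). Since V is invertible (lower-triangular with 1s on the diagonal, up to permutation), solve by back-substitution:
  V =
[[-1, 0, -1, 1],
 [1, 1, 0, 0],
 [1, 0, 0, 0],
 [-1, 1, 1, 0]]
  V a = (0, -1, 1, -3)
Solving gives a = (1, -2, 0, 1).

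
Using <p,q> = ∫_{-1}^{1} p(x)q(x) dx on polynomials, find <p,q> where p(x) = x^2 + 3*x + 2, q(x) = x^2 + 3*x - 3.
<p,q> = -94/15

Expand the product: p(x)·q(x) = x^4 + 6*x^3 + 8*x^2 - 3*x - 6.
∫_{-1}^{1} of each monomial x^k gives [2/(k+1) if k even, 0 if k odd]. Integrating term-by-term (or equivalently evaluating the antiderivative F(x) = x^5/5 + 3*x^4/2 + 8*x^3/3 - 3*x^2/2 - 6*x at the endpoints):
  F(1) − F(−1) = -47/15 − (47/15) = -94/15.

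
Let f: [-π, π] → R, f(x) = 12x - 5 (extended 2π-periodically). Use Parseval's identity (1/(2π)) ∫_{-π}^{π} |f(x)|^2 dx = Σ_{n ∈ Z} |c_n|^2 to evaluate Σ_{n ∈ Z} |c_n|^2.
Σ |c_n|^2 = 48π^2 + 25

Expand and integrate term by term over [-π, π]:
  ∫ (12x)^2 dx = 144·(2π^3/3); ∫ 2·12·(-5)·x dx = 0 (odd integrand); ∫ (-5)^2 dx = 25·2π.
So (1/(2π)) ∫_{-π}^{π} (12x - 5)^2 dx = 144π^2/3 + 25 = 48π^2 + 25.
Parseval ⇒ Σ |c_n|^2 = 48π^2 + 25.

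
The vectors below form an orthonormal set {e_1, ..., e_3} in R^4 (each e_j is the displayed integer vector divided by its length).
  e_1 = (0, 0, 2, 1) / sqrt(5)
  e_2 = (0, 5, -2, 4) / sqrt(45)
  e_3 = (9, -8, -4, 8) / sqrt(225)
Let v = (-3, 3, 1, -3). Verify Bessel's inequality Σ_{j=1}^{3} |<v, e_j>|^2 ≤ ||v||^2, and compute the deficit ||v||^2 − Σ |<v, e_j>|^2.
Σ |<v, e_j>|^2 = 699/25; ||v||^2 = 28; deficit = 1/25

Write each e_j = u_j / sqrt(<u_j, u_j>) where u_j is the displayed integer vector. Then <v, e_j> = <v, u_j> / sqrt(<u_j, u_j>), so |<v, e_j>|^2 = <v, u_j>^2 / <u_j, u_j>.
Coefficients: <v, e_1> = -1/sqrt(5), <v, e_2> = 1/sqrt(45), <v, e_3> = -79/sqrt(225).
Square and sum: Σ |<v, e_j>|^2 = 699/25.
Compute ||v||^2 = v·v = 28.
Deficit = 28 − 699/25 = 1/25 ≥ 0, confirming Bessel's inequality. (The deficit equals ||v − Σ <v,e_j> e_j||^2, the squared distance from v to span{e_j}.)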